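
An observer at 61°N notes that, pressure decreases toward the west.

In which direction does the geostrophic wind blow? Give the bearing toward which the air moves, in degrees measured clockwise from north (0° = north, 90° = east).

000°

The pressure-gradient force points toward the west (bearing 270°).
Geostrophic balance: in the Northern Hemisphere the Coriolis force deflects motion to the right, so the geostrophic wind blows 90° to the right of the pressure-gradient force (low pressure on the left).
Rotating 270° by 90° clockwise gives 000° — the wind blows toward the north.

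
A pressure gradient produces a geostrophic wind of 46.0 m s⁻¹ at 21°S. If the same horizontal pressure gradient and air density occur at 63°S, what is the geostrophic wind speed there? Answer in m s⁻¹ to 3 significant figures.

18.5 m s⁻¹

With the same pressure gradient and density, V_g ∝ 1/f ∝ 1/sin φ.
V₂ = V₁ · sin φ₁ / sin φ₂ = 46.0 × sin 21° / sin 63°
V₂ = 46.0 × 0.3584/0.8910 = 18.5 m s⁻¹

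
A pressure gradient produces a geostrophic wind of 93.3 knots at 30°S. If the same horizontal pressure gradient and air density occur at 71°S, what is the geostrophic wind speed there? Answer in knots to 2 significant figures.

49 knots

With the same pressure gradient and density, V_g ∝ 1/f ∝ 1/sin φ.
V₂ = V₁ · sin φ₁ / sin φ₂ = 93.3 × sin 30° / sin 71°
V₂ = 93.3 × 0.5000/0.9455 = 49 knots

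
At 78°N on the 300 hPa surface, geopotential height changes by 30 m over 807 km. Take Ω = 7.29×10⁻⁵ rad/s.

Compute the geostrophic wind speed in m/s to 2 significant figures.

Coriolis parameter at 78°N:
f = 2Ω sin φ = 2 × 7.29×10⁻⁵ × sin 78° = 1.43×10⁻⁴ s⁻¹
Height gradient: |∂Z/∂n| = 30 m / 807000 m = 3.72×10⁻⁵
On a pressure surface, geostrophic balance gives V_g = (g/f)|∂Z/∂n|:
V_g = 9.81 × 3.72×10⁻⁵ / 1.43×10⁻⁴ = 2.56 m/s

2.6 m/s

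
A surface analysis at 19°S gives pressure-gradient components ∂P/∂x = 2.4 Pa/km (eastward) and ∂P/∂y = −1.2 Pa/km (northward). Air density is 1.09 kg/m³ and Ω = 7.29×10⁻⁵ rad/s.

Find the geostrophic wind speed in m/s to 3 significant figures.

Coriolis parameter at 19°S:
f = 2Ω sin φ = 2 × 7.29×10⁻⁵ × sin 19° = 4.75×10⁻⁵ s⁻¹
In the Southern Hemisphere f is negative: f = −4.75×10⁻⁵ s⁻¹.
Component geostrophic relations (x east, y north):
u_g = −(1/(fρ)) ∂P/∂y,  v_g = (1/(fρ)) ∂P/∂x
u_g = −(−1.2×10⁻³)/(−4.75×10⁻⁵ × 1.09) = −23.2 m/s;  v_g = (2.4×10⁻³)/(−4.75×10⁻⁵ × 1.09) = −46.4 m/s
|V_g| = √(u_g² + v_g²) = 51.9 m/s

51.9 m/s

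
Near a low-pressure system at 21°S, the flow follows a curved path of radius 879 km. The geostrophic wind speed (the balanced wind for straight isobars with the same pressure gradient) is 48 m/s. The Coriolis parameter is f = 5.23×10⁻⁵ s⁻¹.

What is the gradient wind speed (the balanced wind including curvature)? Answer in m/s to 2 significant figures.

Around a low, centrifugal force acts outward with Coriolis, so pressure-gradient force balances both:
(1/ρ)|∂P/∂n| = fV + V²/R  →  V² + fR·V − fR·V_g = 0
With fR = 5.23×10⁻⁵ × 879×10³ m = 46.0 m/s:
V = [−fR + √((fR)² + 4 fR V_g)]/2 = [−46.0 + √(46.0² + 4×46.0×48)]/2 = 29.3 m/s
Subgeostrophic (V < V_g = 48 m/s), as expected around a low.

29 m/s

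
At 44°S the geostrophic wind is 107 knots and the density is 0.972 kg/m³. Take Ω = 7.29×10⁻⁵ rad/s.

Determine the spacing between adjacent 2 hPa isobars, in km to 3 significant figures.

Coriolis parameter at 44°S:
f = 2Ω sin φ = 2 × 7.29×10⁻⁵ × sin 44° = 1.01×10⁻⁴ s⁻¹
Wind speed in SI: 107 knots = 55.0 m/s
Geostrophic balance rearranged: |∂P/∂n| = f ρ V_g
|∂P/∂n| = 1.01×10⁻⁴ × 0.972 × 55.0 = 5.42×10⁻³ Pa/m
Isobar spacing: Δn = ΔP/|∂P/∂n| = 200 Pa / 5.42×10⁻³ Pa/m = 36907 m ≈ 36.9 km

36.9 km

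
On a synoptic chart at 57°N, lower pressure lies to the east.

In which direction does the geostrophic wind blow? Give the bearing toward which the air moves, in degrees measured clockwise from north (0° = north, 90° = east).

180°

The pressure-gradient force points toward the east (bearing 090°).
Geostrophic balance: in the Northern Hemisphere the Coriolis force deflects motion to the right, so the geostrophic wind blows 90° to the right of the pressure-gradient force (low pressure on the left).
Rotating 090° by 90° clockwise gives 180° — the wind blows toward the south.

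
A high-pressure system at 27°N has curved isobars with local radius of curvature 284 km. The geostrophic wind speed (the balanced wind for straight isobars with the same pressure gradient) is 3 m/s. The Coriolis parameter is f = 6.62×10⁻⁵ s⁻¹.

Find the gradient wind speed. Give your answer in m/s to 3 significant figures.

Around a high, pressure-gradient force acts outward with centrifugal, so Coriolis balances both:
fV = (1/ρ)|∂P/∂n| + V²/R  →  V² − fR·V + fR·V_g = 0
With fR = 6.62×10⁻⁵ × 284×10³ m = 18.8 m/s:
V = [fR − √((fR)² − 4 fR V_g)]/2 = [18.8 − √(18.8² − 4×18.8×3)]/2 = 3.75 m/s
Supergeostrophic (V > V_g = 3 m/s), as expected around a high.

3.75 m/s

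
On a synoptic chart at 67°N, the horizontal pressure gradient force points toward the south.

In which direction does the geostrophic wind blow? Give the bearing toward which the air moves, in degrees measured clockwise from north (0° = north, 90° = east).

270°

The pressure-gradient force points toward the south (bearing 180°).
Geostrophic balance: in the Northern Hemisphere the Coriolis force deflects motion to the right, so the geostrophic wind blows 90° to the right of the pressure-gradient force (low pressure on the left).
Rotating 180° by 90° clockwise gives 270° — the wind blows toward the west.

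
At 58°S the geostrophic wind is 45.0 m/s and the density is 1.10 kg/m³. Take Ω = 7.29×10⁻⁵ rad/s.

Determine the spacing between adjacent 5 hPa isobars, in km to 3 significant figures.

81.7 km

Coriolis parameter at 58°S:
f = 2Ω sin φ = 2 × 7.29×10⁻⁵ × sin 58° = 1.24×10⁻⁴ s⁻¹
Geostrophic balance rearranged: |∂P/∂n| = f ρ V_g
|∂P/∂n| = 1.24×10⁻⁴ × 1.10 × 45.0 = 6.12×10⁻³ Pa/m
Isobar spacing: Δn = ΔP/|∂P/∂n| = 500 Pa / 6.12×10⁻³ Pa/m = 81693 m ≈ 81.7 km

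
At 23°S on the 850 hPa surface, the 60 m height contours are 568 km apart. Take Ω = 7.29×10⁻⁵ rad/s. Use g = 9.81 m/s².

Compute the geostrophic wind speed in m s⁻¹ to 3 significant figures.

18.2 m s⁻¹

Coriolis parameter at 23°S:
f = 2Ω sin φ = 2 × 7.29×10⁻⁵ × sin 23° = 5.70×10⁻⁵ s⁻¹
Height gradient: |∂Z/∂n| = 60 m / 568000 m = 1.06×10⁻⁴
On a pressure surface, geostrophic balance gives V_g = (g/f)|∂Z/∂n|:
V_g = 9.81 × 1.06×10⁻⁴ / 5.70×10⁻⁵ = 18.2 m/s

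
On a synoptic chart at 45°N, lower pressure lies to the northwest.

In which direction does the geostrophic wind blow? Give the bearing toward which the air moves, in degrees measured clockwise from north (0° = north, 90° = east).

045°

The pressure-gradient force points toward the northwest (bearing 315°).
Geostrophic balance: in the Northern Hemisphere the Coriolis force deflects motion to the right, so the geostrophic wind blows 90° to the right of the pressure-gradient force (low pressure on the left).
Rotating 315° by 90° clockwise gives 045° — the wind blows toward the northeast.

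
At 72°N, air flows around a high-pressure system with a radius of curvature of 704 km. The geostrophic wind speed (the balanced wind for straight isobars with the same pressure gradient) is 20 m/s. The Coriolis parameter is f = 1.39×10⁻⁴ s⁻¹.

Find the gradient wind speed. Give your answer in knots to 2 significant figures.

54 knots

Around a high, pressure-gradient force acts outward with centrifugal, so Coriolis balances both:
fV = (1/ρ)|∂P/∂n| + V²/R  →  V² − fR·V + fR·V_g = 0
With fR = 1.39×10⁻⁴ × 704×10³ m = 97.9 m/s:
V = [fR − √((fR)² − 4 fR V_g)]/2 = [97.9 − √(97.9² − 4×97.9×20)]/2 = 28 m/s
Supergeostrophic (V > V_g = 20 m/s), as expected around a high.
Converting: 28 m/s × 1.944 = 54 knots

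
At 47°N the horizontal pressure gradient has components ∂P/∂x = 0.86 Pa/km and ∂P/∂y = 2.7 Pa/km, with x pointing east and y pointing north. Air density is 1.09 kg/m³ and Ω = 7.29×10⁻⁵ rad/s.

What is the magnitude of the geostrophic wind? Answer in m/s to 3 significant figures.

24.4 m/s

Coriolis parameter at 47°N:
f = 2Ω sin φ = 2 × 7.29×10⁻⁵ × sin 47° = 1.07×10⁻⁴ s⁻¹
Component geostrophic relations (x east, y north):
u_g = −(1/(fρ)) ∂P/∂y,  v_g = (1/(fρ)) ∂P/∂x
u_g = −(2.7×10⁻³)/(1.07×10⁻⁴ × 1.09) = −23.2 m/s;  v_g = (0.86×10⁻³)/(1.07×10⁻⁴ × 1.09) = 7.40 m/s
|V_g| = √(u_g² + v_g²) = 24.4 m/s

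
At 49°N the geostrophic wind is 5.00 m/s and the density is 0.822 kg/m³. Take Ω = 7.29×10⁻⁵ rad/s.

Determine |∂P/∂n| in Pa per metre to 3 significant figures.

Coriolis parameter at 49°N:
f = 2Ω sin φ = 2 × 7.29×10⁻⁵ × sin 49° = 1.10×10⁻⁴ s⁻¹
Geostrophic balance rearranged: |∂P/∂n| = f ρ V_g
|∂P/∂n| = 1.10×10⁻⁴ × 0.822 × 5.00 = 4.52×10⁻⁴ Pa/m

4.52×10⁻⁴ Pa/m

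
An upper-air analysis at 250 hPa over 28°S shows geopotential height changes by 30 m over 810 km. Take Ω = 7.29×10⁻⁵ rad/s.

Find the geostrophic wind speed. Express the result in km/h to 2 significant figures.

Coriolis parameter at 28°S:
f = 2Ω sin φ = 2 × 7.29×10⁻⁵ × sin 28° = 6.84×10⁻⁵ s⁻¹
Height gradient: |∂Z/∂n| = 30 m / 810000 m = 3.70×10⁻⁵
On a pressure surface, geostrophic balance gives V_g = (g/f)|∂Z/∂n|:
V_g = 9.81 × 3.70×10⁻⁵ / 6.84×10⁻⁵ = 5.31 m/s
Converting: 5.31 m/s × 3.6 = 19 km/h

19 km/h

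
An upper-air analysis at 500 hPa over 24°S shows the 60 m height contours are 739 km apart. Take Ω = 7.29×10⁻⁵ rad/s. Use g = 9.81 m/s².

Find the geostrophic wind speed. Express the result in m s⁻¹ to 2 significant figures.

Coriolis parameter at 24°S:
f = 2Ω sin φ = 2 × 7.29×10⁻⁵ × sin 24° = 5.93×10⁻⁵ s⁻¹
Height gradient: |∂Z/∂n| = 60 m / 739000 m = 8.12×10⁻⁵
On a pressure surface, geostrophic balance gives V_g = (g/f)|∂Z/∂n|:
V_g = 9.81 × 8.12×10⁻⁵ / 5.93×10⁻⁵ = 13.4 m/s

13 m s⁻¹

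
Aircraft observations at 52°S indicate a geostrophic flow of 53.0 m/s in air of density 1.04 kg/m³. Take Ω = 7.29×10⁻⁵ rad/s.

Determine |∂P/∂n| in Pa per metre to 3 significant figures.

6.33×10⁻³ Pa/m

Coriolis parameter at 52°S:
f = 2Ω sin φ = 2 × 7.29×10⁻⁵ × sin 52° = 1.15×10⁻⁴ s⁻¹
Geostrophic balance rearranged: |∂P/∂n| = f ρ V_g
|∂P/∂n| = 1.15×10⁻⁴ × 1.04 × 53.0 = 6.33×10⁻³ Pa/m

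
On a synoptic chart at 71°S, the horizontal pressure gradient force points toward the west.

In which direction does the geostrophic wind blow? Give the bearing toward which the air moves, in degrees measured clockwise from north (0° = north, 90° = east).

The pressure-gradient force points toward the west (bearing 270°).
Geostrophic balance: in the Southern Hemisphere the Coriolis force deflects motion to the left, so the geostrophic wind blows 90° to the left of the pressure-gradient force (low pressure on the right).
Rotating 270° by 90° counterclockwise gives 180° — the wind blows toward the south.

180°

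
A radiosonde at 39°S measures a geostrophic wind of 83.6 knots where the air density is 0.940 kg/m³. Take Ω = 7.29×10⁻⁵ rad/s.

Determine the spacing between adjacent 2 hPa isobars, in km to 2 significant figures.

Coriolis parameter at 39°S:
f = 2Ω sin φ = 2 × 7.29×10⁻⁵ × sin 39° = 9.18×10⁻⁵ s⁻¹
Wind speed in SI: 83.6 knots = 43.0 m/s
Geostrophic balance rearranged: |∂P/∂n| = f ρ V_g
|∂P/∂n| = 9.18×10⁻⁵ × 0.940 × 43.0 = 3.71×10⁻³ Pa/m
Isobar spacing: Δn = ΔP/|∂P/∂n| = 200 Pa / 3.71×10⁻³ Pa/m = 53917 m ≈ 54 km

54 km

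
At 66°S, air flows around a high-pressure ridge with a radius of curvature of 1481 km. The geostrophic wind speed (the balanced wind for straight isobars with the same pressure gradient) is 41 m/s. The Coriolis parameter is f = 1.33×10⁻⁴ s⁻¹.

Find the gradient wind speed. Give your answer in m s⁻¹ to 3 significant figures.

Around a high, pressure-gradient force acts outward with centrifugal, so Coriolis balances both:
fV = (1/ρ)|∂P/∂n| + V²/R  →  V² − fR·V + fR·V_g = 0
With fR = 1.33×10⁻⁴ × 1481×10³ m = 197 m/s:
V = [fR − √((fR)² − 4 fR V_g)]/2 = [197 − √(197² − 4×197×41)]/2 = 58.2 m/s
Supergeostrophic (V > V_g = 41 m/s), as expected around a high.

58.2 m s⁻¹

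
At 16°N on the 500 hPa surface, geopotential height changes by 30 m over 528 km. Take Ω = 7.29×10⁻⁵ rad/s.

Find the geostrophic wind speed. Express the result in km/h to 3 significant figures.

Coriolis parameter at 16°N:
f = 2Ω sin φ = 2 × 7.29×10⁻⁵ × sin 16° = 4.02×10⁻⁵ s⁻¹
Height gradient: |∂Z/∂n| = 30 m / 528000 m = 5.68×10⁻⁵
On a pressure surface, geostrophic balance gives V_g = (g/f)|∂Z/∂n|:
V_g = 9.81 × 5.68×10⁻⁵ / 4.02×10⁻⁵ = 13.9 m/s
Converting: 13.9 m/s × 3.6 = 49.9 km/h

49.9 km/h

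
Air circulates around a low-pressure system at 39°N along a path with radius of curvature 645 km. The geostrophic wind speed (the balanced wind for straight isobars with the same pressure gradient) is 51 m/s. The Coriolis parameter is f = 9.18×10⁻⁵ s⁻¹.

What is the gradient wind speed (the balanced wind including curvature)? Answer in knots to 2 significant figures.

Around a low, centrifugal force acts outward with Coriolis, so pressure-gradient force balances both:
(1/ρ)|∂P/∂n| = fV + V²/R  →  V² + fR·V − fR·V_g = 0
With fR = 9.18×10⁻⁵ × 645×10³ m = 59.2 m/s:
V = [−fR + √((fR)² + 4 fR V_g)]/2 = [−59.2 + √(59.2² + 4×59.2×51)]/2 = 32.8 m/s
Subgeostrophic (V < V_g = 51 m/s), as expected around a low.
Converting: 32.8 m/s × 1.944 = 64 knots

64 knots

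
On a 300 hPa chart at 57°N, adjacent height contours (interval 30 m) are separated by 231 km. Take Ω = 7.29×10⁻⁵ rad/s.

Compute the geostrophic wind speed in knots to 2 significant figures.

20 knots

Coriolis parameter at 57°N:
f = 2Ω sin φ = 2 × 7.29×10⁻⁵ × sin 57° = 1.22×10⁻⁴ s⁻¹
Height gradient: |∂Z/∂n| = 30 m / 231000 m = 1.30×10⁻⁴
On a pressure surface, geostrophic balance gives V_g = (g/f)|∂Z/∂n|:
V_g = 9.81 × 1.30×10⁻⁴ / 1.22×10⁻⁴ = 10.4 m/s
Converting: 10.4 m/s × 1.944 = 20 knots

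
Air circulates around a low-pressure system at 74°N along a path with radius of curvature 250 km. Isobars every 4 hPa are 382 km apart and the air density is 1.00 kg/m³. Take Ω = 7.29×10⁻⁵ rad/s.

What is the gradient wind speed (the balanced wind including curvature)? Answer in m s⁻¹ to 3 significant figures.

Coriolis parameter at 74°N:
f = 2Ω sin φ = 2 × 7.29×10⁻⁵ × sin 74° = 1.40×10⁻⁴ s⁻¹
Pressure gradient: |∂P/∂n| = 400 Pa / 382000 m = 1.05×10⁻³ Pa/m
Geostrophic speed: V_g = |∂P/∂n|/(fρ) = 1.05×10⁻³/(1.40×10⁻⁴ × 1.00) = 7.47 m/s
Around a low, centrifugal force acts outward with Coriolis, so pressure-gradient force balances both:
(1/ρ)|∂P/∂n| = fV + V²/R  →  V² + fR·V − fR·V_g = 0
With fR = 1.40×10⁻⁴ × 250×10³ m = 35.0 m/s:
V = [−fR + √((fR)² + 4 fR V_g)]/2 = [−35.0 + √(35.0² + 4×35.0×7.47)]/2 = 6.33 m/s
Subgeostrophic (V < V_g = 7.47 m/s), as expected around a low.

6.33 m s⁻¹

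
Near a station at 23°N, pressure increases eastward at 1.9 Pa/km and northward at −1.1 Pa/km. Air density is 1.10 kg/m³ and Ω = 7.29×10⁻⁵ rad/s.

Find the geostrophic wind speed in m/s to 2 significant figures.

35 m/s

Coriolis parameter at 23°N:
f = 2Ω sin φ = 2 × 7.29×10⁻⁵ × sin 23° = 5.70×10⁻⁵ s⁻¹
Component geostrophic relations (x east, y north):
u_g = −(1/(fρ)) ∂P/∂y,  v_g = (1/(fρ)) ∂P/∂x
u_g = −(−1.1×10⁻³)/(5.70×10⁻⁵ × 1.10) = 17.6 m/s;  v_g = (1.9×10⁻³)/(5.70×10⁻⁵ × 1.10) = 30.3 m/s
|V_g| = √(u_g² + v_g²) = 35.0 m/s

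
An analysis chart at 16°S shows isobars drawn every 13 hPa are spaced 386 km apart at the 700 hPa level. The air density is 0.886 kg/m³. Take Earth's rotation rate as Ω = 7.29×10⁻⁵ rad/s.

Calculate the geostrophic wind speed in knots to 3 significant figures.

184 knots

Coriolis parameter at 16°S:
f = 2Ω sin φ = 2 × 7.29×10⁻⁵ × sin 16° = 4.02×10⁻⁵ s⁻¹
Pressure gradient: |∂P/∂n| = 1300 Pa / 386000 m = 3.37×10⁻³ Pa/m
Geostrophic balance (pressure-gradient force = Coriolis force):
V_g = (1/(fρ)) |∂P/∂n| = 3.37×10⁻³ / (4.02×10⁻⁵ × 0.886) = 94.6 m/s
Converting: 94.6 m/s × 1.944 = 184 knots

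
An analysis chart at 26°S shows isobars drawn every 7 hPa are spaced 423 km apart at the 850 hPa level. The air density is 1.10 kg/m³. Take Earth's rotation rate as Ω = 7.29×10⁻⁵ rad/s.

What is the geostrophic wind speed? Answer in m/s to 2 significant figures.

Coriolis parameter at 26°S:
f = 2Ω sin φ = 2 × 7.29×10⁻⁵ × sin 26° = 6.39×10⁻⁵ s⁻¹
Pressure gradient: |∂P/∂n| = 700 Pa / 423000 m = 1.65×10⁻³ Pa/m
Geostrophic balance (pressure-gradient force = Coriolis force):
V_g = (1/(fρ)) |∂P/∂n| = 1.65×10⁻³ / (6.39×10⁻⁵ × 1.10) = 23.5 m/s

24 m/s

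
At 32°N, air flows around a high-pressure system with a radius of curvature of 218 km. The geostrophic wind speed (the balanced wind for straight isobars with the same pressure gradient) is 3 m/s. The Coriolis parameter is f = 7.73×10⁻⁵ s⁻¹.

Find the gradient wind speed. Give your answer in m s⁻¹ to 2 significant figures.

3.9 m s⁻¹

Around a high, pressure-gradient force acts outward with centrifugal, so Coriolis balances both:
fV = (1/ρ)|∂P/∂n| + V²/R  →  V² − fR·V + fR·V_g = 0
With fR = 7.73×10⁻⁵ × 218×10³ m = 16.9 m/s:
V = [fR − √((fR)² − 4 fR V_g)]/2 = [16.9 − √(16.9² − 4×16.9×3)]/2 = 3.9 m/s
Supergeostrophic (V > V_g = 3 m/s), as expected around a high.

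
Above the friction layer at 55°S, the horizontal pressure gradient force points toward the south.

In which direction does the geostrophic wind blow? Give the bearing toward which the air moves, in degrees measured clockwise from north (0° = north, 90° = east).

090°

The pressure-gradient force points toward the south (bearing 180°).
Geostrophic balance: in the Southern Hemisphere the Coriolis force deflects motion to the left, so the geostrophic wind blows 90° to the left of the pressure-gradient force (low pressure on the right).
Rotating 180° by 90° counterclockwise gives 090° — the wind blows toward the east.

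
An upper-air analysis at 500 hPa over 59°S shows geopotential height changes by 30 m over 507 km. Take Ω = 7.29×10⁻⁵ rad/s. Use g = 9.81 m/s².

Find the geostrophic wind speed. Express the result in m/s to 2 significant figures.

Coriolis parameter at 59°S:
f = 2Ω sin φ = 2 × 7.29×10⁻⁵ × sin 59° = 1.25×10⁻⁴ s⁻¹
Height gradient: |∂Z/∂n| = 30 m / 507000 m = 5.92×10⁻⁵
On a pressure surface, geostrophic balance gives V_g = (g/f)|∂Z/∂n|:
V_g = 9.81 × 5.92×10⁻⁵ / 1.25×10⁻⁴ = 4.64 m/s

4.6 m/s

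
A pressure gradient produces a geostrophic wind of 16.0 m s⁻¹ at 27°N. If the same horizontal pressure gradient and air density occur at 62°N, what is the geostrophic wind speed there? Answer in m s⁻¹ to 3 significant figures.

With the same pressure gradient and density, V_g ∝ 1/f ∝ 1/sin φ.
V₂ = V₁ · sin φ₁ / sin φ₂ = 16.0 × sin 27° / sin 62°
V₂ = 16.0 × 0.4540/0.8829 = 8.23 m s⁻¹

8.23 m s⁻¹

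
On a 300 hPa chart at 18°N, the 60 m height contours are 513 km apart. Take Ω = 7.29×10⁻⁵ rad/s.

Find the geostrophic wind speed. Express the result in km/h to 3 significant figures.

Coriolis parameter at 18°N:
f = 2Ω sin φ = 2 × 7.29×10⁻⁵ × sin 18° = 4.51×10⁻⁵ s⁻¹
Height gradient: |∂Z/∂n| = 60 m / 513000 m = 1.17×10⁻⁴
On a pressure surface, geostrophic balance gives V_g = (g/f)|∂Z/∂n|:
V_g = 9.81 × 1.17×10⁻⁴ / 4.51×10⁻⁵ = 25.5 m/s
Converting: 25.5 m/s × 3.6 = 91.7 km/h

91.7 km/h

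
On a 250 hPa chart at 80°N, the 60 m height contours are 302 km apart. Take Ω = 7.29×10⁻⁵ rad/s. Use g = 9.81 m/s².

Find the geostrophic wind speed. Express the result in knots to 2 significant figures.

Coriolis parameter at 80°N:
f = 2Ω sin φ = 2 × 7.29×10⁻⁵ × sin 80° = 1.44×10⁻⁴ s⁻¹
Height gradient: |∂Z/∂n| = 60 m / 302000 m = 1.99×10⁻⁴
On a pressure surface, geostrophic balance gives V_g = (g/f)|∂Z/∂n|:
V_g = 9.81 × 1.99×10⁻⁴ / 1.44×10⁻⁴ = 13.6 m/s
Converting: 13.6 m/s × 1.944 = 26 knots

26 knots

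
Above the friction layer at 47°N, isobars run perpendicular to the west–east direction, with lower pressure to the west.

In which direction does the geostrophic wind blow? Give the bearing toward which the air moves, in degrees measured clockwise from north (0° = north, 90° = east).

000°

The pressure-gradient force points toward the west (bearing 270°).
Geostrophic balance: in the Northern Hemisphere the Coriolis force deflects motion to the right, so the geostrophic wind blows 90° to the right of the pressure-gradient force (low pressure on the left).
Rotating 270° by 90° clockwise gives 000° — the wind blows toward the north.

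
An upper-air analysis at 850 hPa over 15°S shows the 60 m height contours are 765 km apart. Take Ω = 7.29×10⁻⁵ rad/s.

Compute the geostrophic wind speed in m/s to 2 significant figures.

Coriolis parameter at 15°S:
f = 2Ω sin φ = 2 × 7.29×10⁻⁵ × sin 15° = 3.77×10⁻⁵ s⁻¹
Height gradient: |∂Z/∂n| = 60 m / 765000 m = 7.84×10⁻⁵
On a pressure surface, geostrophic balance gives V_g = (g/f)|∂Z/∂n|:
V_g = 9.81 × 7.84×10⁻⁵ / 3.77×10⁻⁵ = 20.4 m/s

20 m/s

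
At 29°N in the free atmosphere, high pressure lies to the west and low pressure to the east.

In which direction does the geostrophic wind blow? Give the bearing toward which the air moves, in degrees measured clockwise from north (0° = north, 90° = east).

180°

The pressure-gradient force points toward the east (bearing 090°).
Geostrophic balance: in the Northern Hemisphere the Coriolis force deflects motion to the right, so the geostrophic wind blows 90° to the right of the pressure-gradient force (low pressure on the left).
Rotating 090° by 90° clockwise gives 180° — the wind blows toward the south.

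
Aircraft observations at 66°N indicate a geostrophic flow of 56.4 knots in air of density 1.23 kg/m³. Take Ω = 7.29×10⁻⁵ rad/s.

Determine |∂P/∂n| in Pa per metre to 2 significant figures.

Coriolis parameter at 66°N:
f = 2Ω sin φ = 2 × 7.29×10⁻⁵ × sin 66° = 1.33×10⁻⁴ s⁻¹
Wind speed in SI: 56.4 knots = 29.0 m/s
Geostrophic balance rearranged: |∂P/∂n| = f ρ V_g
|∂P/∂n| = 1.33×10⁻⁴ × 1.23 × 29.0 = 4.75×10⁻³ Pa/m

4.8×10⁻³ Pa/m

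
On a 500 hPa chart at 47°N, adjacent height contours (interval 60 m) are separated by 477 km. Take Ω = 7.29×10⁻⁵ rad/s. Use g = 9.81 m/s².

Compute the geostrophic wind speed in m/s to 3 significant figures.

Coriolis parameter at 47°N:
f = 2Ω sin φ = 2 × 7.29×10⁻⁵ × sin 47° = 1.07×10⁻⁴ s⁻¹
Height gradient: |∂Z/∂n| = 60 m / 477000 m = 1.26×10⁻⁴
On a pressure surface, geostrophic balance gives V_g = (g/f)|∂Z/∂n|:
V_g = 9.81 × 1.26×10⁻⁴ / 1.07×10⁻⁴ = 11.6 m/s

11.6 m/s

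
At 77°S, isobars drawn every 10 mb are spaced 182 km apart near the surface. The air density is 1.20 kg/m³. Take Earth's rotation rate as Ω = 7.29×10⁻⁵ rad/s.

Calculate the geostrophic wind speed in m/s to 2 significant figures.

Coriolis parameter at 77°S:
f = 2Ω sin φ = 2 × 7.29×10⁻⁵ × sin 77° = 1.42×10⁻⁴ s⁻¹
Pressure gradient: |∂P/∂n| = 1000 Pa / 182000 m = 5.49×10⁻³ Pa/m
Geostrophic balance (pressure-gradient force = Coriolis force):
V_g = (1/(fρ)) |∂P/∂n| = 5.49×10⁻³ / (1.42×10⁻⁴ × 1.20) = 32.2 m/s

32 m/s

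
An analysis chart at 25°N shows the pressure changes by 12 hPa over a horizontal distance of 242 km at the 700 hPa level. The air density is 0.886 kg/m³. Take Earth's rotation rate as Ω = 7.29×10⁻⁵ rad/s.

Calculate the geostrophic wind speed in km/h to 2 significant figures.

Coriolis parameter at 25°N:
f = 2Ω sin φ = 2 × 7.29×10⁻⁵ × sin 25° = 6.16×10⁻⁵ s⁻¹
Pressure gradient: |∂P/∂n| = 1200 Pa / 242000 m = 4.96×10⁻³ Pa/m
Geostrophic balance (pressure-gradient force = Coriolis force):
V_g = (1/(fρ)) |∂P/∂n| = 4.96×10⁻³ / (6.16×10⁻⁵ × 0.886) = 90.8 m/s
Converting: 90.8 m/s × 3.6 = 330 km/h

330 km/h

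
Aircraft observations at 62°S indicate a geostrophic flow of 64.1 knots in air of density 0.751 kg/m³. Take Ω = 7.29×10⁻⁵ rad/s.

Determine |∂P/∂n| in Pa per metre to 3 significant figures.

Coriolis parameter at 62°S:
f = 2Ω sin φ = 2 × 7.29×10⁻⁵ × sin 62° = 1.29×10⁻⁴ s⁻¹
Wind speed in SI: 64.1 knots = 33.0 m/s
Geostrophic balance rearranged: |∂P/∂n| = f ρ V_g
|∂P/∂n| = 1.29×10⁻⁴ × 0.751 × 33.0 = 3.19×10⁻³ Pa/m

3.19×10⁻³ Pa/m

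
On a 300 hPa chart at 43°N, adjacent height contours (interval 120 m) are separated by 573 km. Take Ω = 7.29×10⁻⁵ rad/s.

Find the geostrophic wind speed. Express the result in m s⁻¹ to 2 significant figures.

Coriolis parameter at 43°N:
f = 2Ω sin φ = 2 × 7.29×10⁻⁵ × sin 43° = 9.94×10⁻⁵ s⁻¹
Height gradient: |∂Z/∂n| = 120 m / 573000 m = 2.09×10⁻⁴
On a pressure surface, geostrophic balance gives V_g = (g/f)|∂Z/∂n|:
V_g = 9.81 × 2.09×10⁻⁴ / 9.94×10⁻⁵ = 20.7 m/s

21 m s⁻¹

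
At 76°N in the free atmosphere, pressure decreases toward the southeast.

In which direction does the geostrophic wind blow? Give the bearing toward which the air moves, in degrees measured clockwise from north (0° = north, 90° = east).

The pressure-gradient force points toward the southeast (bearing 135°).
Geostrophic balance: in the Northern Hemisphere the Coriolis force deflects motion to the right, so the geostrophic wind blows 90° to the right of the pressure-gradient force (low pressure on the left).
Rotating 135° by 90° clockwise gives 225° — the wind blows toward the southwest.

225°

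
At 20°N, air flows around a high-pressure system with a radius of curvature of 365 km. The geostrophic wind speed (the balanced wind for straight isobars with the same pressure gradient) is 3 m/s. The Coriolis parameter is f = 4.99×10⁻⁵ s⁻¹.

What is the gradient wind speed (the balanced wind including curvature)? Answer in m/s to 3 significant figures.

Around a high, pressure-gradient force acts outward with centrifugal, so Coriolis balances both:
fV = (1/ρ)|∂P/∂n| + V²/R  →  V² − fR·V + fR·V_g = 0
With fR = 4.99×10⁻⁵ × 365×10³ m = 18.2 m/s:
V = [fR − √((fR)² − 4 fR V_g)]/2 = [18.2 − √(18.2² − 4×18.2×3)]/2 = 3.79 m/s
Supergeostrophic (V > V_g = 3 m/s), as expected around a high.

3.79 m/s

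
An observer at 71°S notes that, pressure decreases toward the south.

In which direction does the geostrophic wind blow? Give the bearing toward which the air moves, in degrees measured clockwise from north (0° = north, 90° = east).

The pressure-gradient force points toward the south (bearing 180°).
Geostrophic balance: in the Southern Hemisphere the Coriolis force deflects motion to the left, so the geostrophic wind blows 90° to the left of the pressure-gradient force (low pressure on the right).
Rotating 180° by 90° counterclockwise gives 090° — the wind blows toward the east.

090°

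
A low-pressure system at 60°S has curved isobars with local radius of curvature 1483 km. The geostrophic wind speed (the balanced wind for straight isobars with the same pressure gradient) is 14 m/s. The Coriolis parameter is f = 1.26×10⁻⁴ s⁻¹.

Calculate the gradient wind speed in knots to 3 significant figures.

Around a low, centrifugal force acts outward with Coriolis, so pressure-gradient force balances both:
(1/ρ)|∂P/∂n| = fV + V²/R  →  V² + fR·V − fR·V_g = 0
With fR = 1.26×10⁻⁴ × 1483×10³ m = 187 m/s:
V = [−fR + √((fR)² + 4 fR V_g)]/2 = [−187 + √(187² + 4×187×14)]/2 = 13.1 m/s
Subgeostrophic (V < V_g = 14 m/s), as expected around a low.
Converting: 13.1 m/s × 1.944 = 25.4 knots

25.4 knots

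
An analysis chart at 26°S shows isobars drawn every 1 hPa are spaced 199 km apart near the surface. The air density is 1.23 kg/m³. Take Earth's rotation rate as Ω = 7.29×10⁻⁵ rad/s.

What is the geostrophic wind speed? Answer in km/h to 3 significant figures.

Coriolis parameter at 26°S:
f = 2Ω sin φ = 2 × 7.29×10⁻⁵ × sin 26° = 6.39×10⁻⁵ s⁻¹
Pressure gradient: |∂P/∂n| = 100 Pa / 199000 m = 5.03×10⁻⁴ Pa/m
Geostrophic balance (pressure-gradient force = Coriolis force):
V_g = (1/(fρ)) |∂P/∂n| = 5.03×10⁻⁴ / (6.39×10⁻⁵ × 1.23) = 6.39 m/s
Converting: 6.39 m/s × 3.6 = 23.0 km/h

23.0 km/h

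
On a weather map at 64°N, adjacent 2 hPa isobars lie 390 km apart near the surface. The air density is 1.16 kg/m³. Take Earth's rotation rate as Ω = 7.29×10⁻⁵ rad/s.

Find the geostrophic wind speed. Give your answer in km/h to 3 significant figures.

Coriolis parameter at 64°N:
f = 2Ω sin φ = 2 × 7.29×10⁻⁵ × sin 64° = 1.31×10⁻⁴ s⁻¹
Pressure gradient: |∂P/∂n| = 200 Pa / 390000 m = 5.13×10⁻⁴ Pa/m
Geostrophic balance (pressure-gradient force = Coriolis force):
V_g = (1/(fρ)) |∂P/∂n| = 5.13×10⁻⁴ / (1.31×10⁻⁴ × 1.16) = 3.37 m/s
Converting: 3.37 m/s × 3.6 = 12.1 km/h

12.1 km/h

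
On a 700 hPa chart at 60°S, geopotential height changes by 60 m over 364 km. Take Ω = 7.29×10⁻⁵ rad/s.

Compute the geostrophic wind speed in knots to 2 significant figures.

25 knots

Coriolis parameter at 60°S:
f = 2Ω sin φ = 2 × 7.29×10⁻⁵ × sin 60° = 1.26×10⁻⁴ s⁻¹
Height gradient: |∂Z/∂n| = 60 m / 364000 m = 1.65×10⁻⁴
On a pressure surface, geostrophic balance gives V_g = (g/f)|∂Z/∂n|:
V_g = 9.81 × 1.65×10⁻⁴ / 1.26×10⁻⁴ = 12.8 m/s
Converting: 12.8 m/s × 1.944 = 25 knots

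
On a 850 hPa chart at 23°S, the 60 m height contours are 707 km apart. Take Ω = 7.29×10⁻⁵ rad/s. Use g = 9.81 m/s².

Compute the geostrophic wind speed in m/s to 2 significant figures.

15 m/s

Coriolis parameter at 23°S:
f = 2Ω sin φ = 2 × 7.29×10⁻⁵ × sin 23° = 5.70×10⁻⁵ s⁻¹
Height gradient: |∂Z/∂n| = 60 m / 707000 m = 8.49×10⁻⁵
On a pressure surface, geostrophic balance gives V_g = (g/f)|∂Z/∂n|:
V_g = 9.81 × 8.49×10⁻⁵ / 5.70×10⁻⁵ = 14.6 m/s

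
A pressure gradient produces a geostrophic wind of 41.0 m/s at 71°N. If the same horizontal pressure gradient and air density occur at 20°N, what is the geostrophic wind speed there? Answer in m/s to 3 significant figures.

With the same pressure gradient and density, V_g ∝ 1/f ∝ 1/sin φ.
V₂ = V₁ · sin φ₁ / sin φ₂ = 41.0 × sin 71° / sin 20°
V₂ = 41.0 × 0.9455/0.3420 = 113 m/s

113 m/s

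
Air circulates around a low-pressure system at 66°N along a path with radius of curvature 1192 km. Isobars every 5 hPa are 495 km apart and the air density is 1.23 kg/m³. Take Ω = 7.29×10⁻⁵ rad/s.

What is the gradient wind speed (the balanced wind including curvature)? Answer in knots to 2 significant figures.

12 knots

Coriolis parameter at 66°N:
f = 2Ω sin φ = 2 × 7.29×10⁻⁵ × sin 66° = 1.33×10⁻⁴ s⁻¹
Pressure gradient: |∂P/∂n| = 500 Pa / 495000 m = 1.01×10⁻³ Pa/m
Geostrophic speed: V_g = |∂P/∂n|/(fρ) = 1.01×10⁻³/(1.33×10⁻⁴ × 1.23) = 6.17 m/s
Around a low, centrifugal force acts outward with Coriolis, so pressure-gradient force balances both:
(1/ρ)|∂P/∂n| = fV + V²/R  →  V² + fR·V − fR·V_g = 0
With fR = 1.33×10⁻⁴ × 1192×10³ m = 159 m/s:
V = [−fR + √((fR)² + 4 fR V_g)]/2 = [−159 + √(159² + 4×159×6.17)]/2 = 5.94 m/s
Subgeostrophic (V < V_g = 6.17 m/s), as expected around a low.
Converting: 5.94 m/s × 1.944 = 12 knots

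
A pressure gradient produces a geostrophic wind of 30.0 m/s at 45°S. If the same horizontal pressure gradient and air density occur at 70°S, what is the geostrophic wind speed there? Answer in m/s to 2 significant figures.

With the same pressure gradient and density, V_g ∝ 1/f ∝ 1/sin φ.
V₂ = V₁ · sin φ₁ / sin φ₂ = 30.0 × sin 45° / sin 70°
V₂ = 30.0 × 0.7071/0.9397 = 23 m/s

23 m/s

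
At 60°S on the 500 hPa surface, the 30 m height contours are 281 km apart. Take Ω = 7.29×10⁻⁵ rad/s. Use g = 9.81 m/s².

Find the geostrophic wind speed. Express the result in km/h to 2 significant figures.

Coriolis parameter at 60°S:
f = 2Ω sin φ = 2 × 7.29×10⁻⁵ × sin 60° = 1.26×10⁻⁴ s⁻¹
Height gradient: |∂Z/∂n| = 30 m / 281000 m = 1.07×10⁻⁴
On a pressure surface, geostrophic balance gives V_g = (g/f)|∂Z/∂n|:
V_g = 9.81 × 1.07×10⁻⁴ / 1.26×10⁻⁴ = 8.29 m/s
Converting: 8.29 m/s × 3.6 = 30 km/h

30 km/h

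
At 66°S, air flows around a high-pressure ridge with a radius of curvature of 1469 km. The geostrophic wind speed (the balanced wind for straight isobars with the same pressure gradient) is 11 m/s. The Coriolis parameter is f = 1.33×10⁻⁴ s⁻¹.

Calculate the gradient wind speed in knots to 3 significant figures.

Around a high, pressure-gradient force acts outward with centrifugal, so Coriolis balances both:
fV = (1/ρ)|∂P/∂n| + V²/R  →  V² − fR·V + fR·V_g = 0
With fR = 1.33×10⁻⁴ × 1469×10³ m = 195 m/s:
V = [fR − √((fR)² − 4 fR V_g)]/2 = [195 − √(195² − 4×195×11)]/2 = 11.7 m/s
Supergeostrophic (V > V_g = 11 m/s), as expected around a high.
Converting: 11.7 m/s × 1.944 = 22.7 knots

22.7 knots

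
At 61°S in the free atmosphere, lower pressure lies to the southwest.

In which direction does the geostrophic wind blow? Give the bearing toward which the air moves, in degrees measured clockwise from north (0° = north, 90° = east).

The pressure-gradient force points toward the southwest (bearing 225°).
Geostrophic balance: in the Southern Hemisphere the Coriolis force deflects motion to the left, so the geostrophic wind blows 90° to the left of the pressure-gradient force (low pressure on the right).
Rotating 225° by 90° counterclockwise gives 135° — the wind blows toward the southeast.

135°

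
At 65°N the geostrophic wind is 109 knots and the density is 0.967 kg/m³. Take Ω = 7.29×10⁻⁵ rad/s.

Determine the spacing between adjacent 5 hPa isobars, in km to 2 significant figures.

70 km

Coriolis parameter at 65°N:
f = 2Ω sin φ = 2 × 7.29×10⁻⁵ × sin 65° = 1.32×10⁻⁴ s⁻¹
Wind speed in SI: 109 knots = 56.1 m/s
Geostrophic balance rearranged: |∂P/∂n| = f ρ V_g
|∂P/∂n| = 1.32×10⁻⁴ × 0.967 × 56.1 = 7.17×10⁻³ Pa/m
Isobar spacing: Δn = ΔP/|∂P/∂n| = 500 Pa / 7.17×10⁻³ Pa/m = 69782 m ≈ 70 km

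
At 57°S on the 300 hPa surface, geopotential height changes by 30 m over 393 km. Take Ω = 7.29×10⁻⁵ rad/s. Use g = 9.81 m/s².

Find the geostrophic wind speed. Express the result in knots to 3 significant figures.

Coriolis parameter at 57°S:
f = 2Ω sin φ = 2 × 7.29×10⁻⁵ × sin 57° = 1.22×10⁻⁴ s⁻¹
Height gradient: |∂Z/∂n| = 30 m / 393000 m = 7.63×10⁻⁵
On a pressure surface, geostrophic balance gives V_g = (g/f)|∂Z/∂n|:
V_g = 9.81 × 7.63×10⁻⁵ / 1.22×10⁻⁴ = 6.12 m/s
Converting: 6.12 m/s × 1.944 = 11.9 knots

11.9 knots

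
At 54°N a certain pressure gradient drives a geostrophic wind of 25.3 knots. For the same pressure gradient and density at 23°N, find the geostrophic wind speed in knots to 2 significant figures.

With the same pressure gradient and density, V_g ∝ 1/f ∝ 1/sin φ.
V₂ = V₁ · sin φ₁ / sin φ₂ = 25.3 × sin 54° / sin 23°
V₂ = 25.3 × 0.8090/0.3907 = 52 knots

52 knots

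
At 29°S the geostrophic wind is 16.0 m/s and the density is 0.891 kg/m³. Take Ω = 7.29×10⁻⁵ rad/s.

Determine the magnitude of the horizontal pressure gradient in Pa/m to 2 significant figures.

1.0×10⁻³ Pa/m

Coriolis parameter at 29°S:
f = 2Ω sin φ = 2 × 7.29×10⁻⁵ × sin 29° = 7.07×10⁻⁵ s⁻¹
Geostrophic balance rearranged: |∂P/∂n| = f ρ V_g
|∂P/∂n| = 7.07×10⁻⁵ × 0.891 × 16.0 = 1.01×10⁻³ Pa/m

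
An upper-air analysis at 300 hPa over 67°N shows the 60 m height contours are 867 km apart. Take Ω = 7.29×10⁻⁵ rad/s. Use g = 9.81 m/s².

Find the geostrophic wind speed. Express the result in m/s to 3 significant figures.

5.06 m/s

Coriolis parameter at 67°N:
f = 2Ω sin φ = 2 × 7.29×10⁻⁵ × sin 67° = 1.34×10⁻⁴ s⁻¹
Height gradient: |∂Z/∂n| = 60 m / 867000 m = 6.92×10⁻⁵
On a pressure surface, geostrophic balance gives V_g = (g/f)|∂Z/∂n|:
V_g = 9.81 × 6.92×10⁻⁵ / 1.34×10⁻⁴ = 5.06 m/s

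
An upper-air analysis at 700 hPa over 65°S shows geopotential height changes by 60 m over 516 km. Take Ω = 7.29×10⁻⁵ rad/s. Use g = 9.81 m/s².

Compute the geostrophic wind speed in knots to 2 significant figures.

Coriolis parameter at 65°S:
f = 2Ω sin φ = 2 × 7.29×10⁻⁵ × sin 65° = 1.32×10⁻⁴ s⁻¹
Height gradient: |∂Z/∂n| = 60 m / 516000 m = 1.16×10⁻⁴
On a pressure surface, geostrophic balance gives V_g = (g/f)|∂Z/∂n|:
V_g = 9.81 × 1.16×10⁻⁴ / 1.32×10⁻⁴ = 8.63 m/s
Converting: 8.63 m/s × 1.944 = 17 knots

17 knots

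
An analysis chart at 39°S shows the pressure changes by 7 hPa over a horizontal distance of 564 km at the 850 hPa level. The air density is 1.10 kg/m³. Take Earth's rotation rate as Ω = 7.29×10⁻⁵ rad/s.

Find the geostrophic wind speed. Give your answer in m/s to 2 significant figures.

12 m/s

Coriolis parameter at 39°S:
f = 2Ω sin φ = 2 × 7.29×10⁻⁵ × sin 39° = 9.18×10⁻⁵ s⁻¹
Pressure gradient: |∂P/∂n| = 700 Pa / 564000 m = 1.24×10⁻³ Pa/m
Geostrophic balance (pressure-gradient force = Coriolis force):
V_g = (1/(fρ)) |∂P/∂n| = 1.24×10⁻³ / (9.18×10⁻⁵ × 1.10) = 12.3 m/s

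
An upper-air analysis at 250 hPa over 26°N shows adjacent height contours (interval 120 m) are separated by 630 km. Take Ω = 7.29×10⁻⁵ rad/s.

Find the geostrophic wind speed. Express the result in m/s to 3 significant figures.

29.2 m/s

Coriolis parameter at 26°N:
f = 2Ω sin φ = 2 × 7.29×10⁻⁵ × sin 26° = 6.39×10⁻⁵ s⁻¹
Height gradient: |∂Z/∂n| = 120 m / 630000 m = 1.90×10⁻⁴
On a pressure surface, geostrophic balance gives V_g = (g/f)|∂Z/∂n|:
V_g = 9.81 × 1.90×10⁻⁴ / 6.39×10⁻⁵ = 29.2 m/s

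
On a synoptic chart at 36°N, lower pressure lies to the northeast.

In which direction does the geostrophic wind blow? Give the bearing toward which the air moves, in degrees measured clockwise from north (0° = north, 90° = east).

The pressure-gradient force points toward the northeast (bearing 045°).
Geostrophic balance: in the Northern Hemisphere the Coriolis force deflects motion to the right, so the geostrophic wind blows 90° to the right of the pressure-gradient force (low pressure on the left).
Rotating 045° by 90° clockwise gives 135° — the wind blows toward the southeast.

135°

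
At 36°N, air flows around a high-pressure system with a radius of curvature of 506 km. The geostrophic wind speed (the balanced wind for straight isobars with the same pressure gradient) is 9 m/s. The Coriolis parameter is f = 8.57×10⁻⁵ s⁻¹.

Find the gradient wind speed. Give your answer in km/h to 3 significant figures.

45.9 km/h

Around a high, pressure-gradient force acts outward with centrifugal, so Coriolis balances both:
fV = (1/ρ)|∂P/∂n| + V²/R  →  V² − fR·V + fR·V_g = 0
With fR = 8.57×10⁻⁵ × 506×10³ m = 43.4 m/s:
V = [fR − √((fR)² − 4 fR V_g)]/2 = [43.4 − √(43.4² − 4×43.4×9)]/2 = 12.7 m/s
Supergeostrophic (V > V_g = 9 m/s), as expected around a high.
Converting: 12.7 m/s × 3.6 = 45.9 km/h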